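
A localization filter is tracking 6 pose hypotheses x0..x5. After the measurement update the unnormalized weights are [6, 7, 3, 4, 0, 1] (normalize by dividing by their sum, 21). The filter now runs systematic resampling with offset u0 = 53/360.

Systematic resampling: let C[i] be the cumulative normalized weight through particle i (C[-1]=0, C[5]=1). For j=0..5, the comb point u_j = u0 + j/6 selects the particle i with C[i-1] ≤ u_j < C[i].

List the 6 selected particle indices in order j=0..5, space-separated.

0 1 1 2 3 5

C = [2/7, 13/21, 16/21, 20/21, 20/21, 1]
j=0: u_0=53/360 ∈ [0, 2/7) → index 0
j=1: u_1=113/360 ∈ [2/7, 13/21) → index 1
j=2: u_2=173/360 ∈ [2/7, 13/21) → index 1
j=3: u_3=233/360 ∈ [13/21, 16/21) → index 2
j=4: u_4=293/360 ∈ [16/21, 20/21) → index 3
j=5: u_5=353/360 ∈ [20/21, 1) → index 5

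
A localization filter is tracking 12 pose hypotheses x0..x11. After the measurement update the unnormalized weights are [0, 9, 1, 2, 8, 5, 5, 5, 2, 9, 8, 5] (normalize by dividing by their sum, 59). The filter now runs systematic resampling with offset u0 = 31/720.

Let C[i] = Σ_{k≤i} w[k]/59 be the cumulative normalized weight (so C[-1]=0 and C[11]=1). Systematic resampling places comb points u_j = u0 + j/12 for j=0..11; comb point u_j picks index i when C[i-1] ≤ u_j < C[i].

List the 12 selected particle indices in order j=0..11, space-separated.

C = [0, 9/59, 10/59, 12/59, 20/59, 25/59, 30/59, 35/59, 37/59, 46/59, 54/59, 1]
j=0: u_0=31/720 ∈ [0, 9/59) → index 1
j=1: u_1=91/720 ∈ [0, 9/59) → index 1
j=2: u_2=151/720 ∈ [12/59, 20/59) → index 4
j=3: u_3=211/720 ∈ [12/59, 20/59) → index 4
j=4: u_4=271/720 ∈ [20/59, 25/59) → index 5
j=5: u_5=331/720 ∈ [25/59, 30/59) → index 6
j=6: u_6=391/720 ∈ [30/59, 35/59) → index 7
j=7: u_7=451/720 ∈ [35/59, 37/59) → index 8
j=8: u_8=511/720 ∈ [37/59, 46/59) → index 9
j=9: u_9=571/720 ∈ [46/59, 54/59) → index 10
j=10: u_10=631/720 ∈ [46/59, 54/59) → index 10
j=11: u_11=691/720 ∈ [54/59, 1) → index 11

1 1 4 4 5 6 7 8 9 10 10 11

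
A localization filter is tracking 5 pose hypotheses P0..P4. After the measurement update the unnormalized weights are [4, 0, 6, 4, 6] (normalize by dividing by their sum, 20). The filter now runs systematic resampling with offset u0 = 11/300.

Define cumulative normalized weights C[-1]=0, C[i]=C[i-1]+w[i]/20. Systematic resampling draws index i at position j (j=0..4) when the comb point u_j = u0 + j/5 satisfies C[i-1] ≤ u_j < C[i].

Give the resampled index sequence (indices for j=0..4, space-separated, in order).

C = [1/5, 1/5, 1/2, 7/10, 1]
j=0: u_0=11/300 ∈ [0, 1/5) → index 0
j=1: u_1=71/300 ∈ [1/5, 1/2) → index 2
j=2: u_2=131/300 ∈ [1/5, 1/2) → index 2
j=3: u_3=191/300 ∈ [1/2, 7/10) → index 3
j=4: u_4=251/300 ∈ [7/10, 1) → index 4

0 2 2 3 4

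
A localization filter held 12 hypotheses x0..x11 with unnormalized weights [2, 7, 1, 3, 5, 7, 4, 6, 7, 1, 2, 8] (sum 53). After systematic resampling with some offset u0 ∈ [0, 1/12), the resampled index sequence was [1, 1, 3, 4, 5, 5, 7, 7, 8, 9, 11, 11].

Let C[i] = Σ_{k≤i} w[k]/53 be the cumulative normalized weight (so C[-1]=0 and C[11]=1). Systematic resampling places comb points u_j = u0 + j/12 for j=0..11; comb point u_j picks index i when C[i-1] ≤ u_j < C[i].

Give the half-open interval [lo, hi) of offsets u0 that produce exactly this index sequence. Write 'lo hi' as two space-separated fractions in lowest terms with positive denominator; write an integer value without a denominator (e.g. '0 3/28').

5/106 35/636

C = [2/53, 9/53, 10/53, 13/53, 18/53, 25/53, 29/53, 35/53, 42/53, 43/53, 45/53, 1]
j=0 picked index 1: u0 ∈ [2/53, 9/53)
j=1 picked index 1: u0 ∈ [-29/636, 55/636)
j=2 picked index 3: u0 ∈ [7/318, 25/318)
j=3 picked index 4: u0 ∈ [-1/212, 19/212)
j=4 picked index 5: u0 ∈ [1/159, 22/159)
j=5 picked index 5: u0 ∈ [-49/636, 35/636)
j=6 picked index 7: u0 ∈ [5/106, 17/106)
j=7 picked index 7: u0 ∈ [-23/636, 49/636)
j=8 picked index 8: u0 ∈ [-1/159, 20/159)
j=9 picked index 9: u0 ∈ [9/212, 13/212)
j=10 picked index 11: u0 ∈ [5/318, 1/6)
j=11 picked index 11: u0 ∈ [-43/636, 1/12)
intersection: [5/106, 35/636)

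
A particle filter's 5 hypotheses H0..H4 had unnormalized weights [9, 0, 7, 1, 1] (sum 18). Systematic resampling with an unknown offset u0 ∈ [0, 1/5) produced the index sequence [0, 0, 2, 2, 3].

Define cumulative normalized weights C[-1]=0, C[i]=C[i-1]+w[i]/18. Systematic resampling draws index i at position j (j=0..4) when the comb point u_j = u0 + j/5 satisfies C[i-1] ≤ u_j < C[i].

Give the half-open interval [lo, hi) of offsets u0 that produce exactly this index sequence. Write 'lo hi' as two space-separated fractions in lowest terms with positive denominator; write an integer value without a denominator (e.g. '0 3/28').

C = [1/2, 1/2, 8/9, 17/18, 1]
j=0 picked index 0: u0 ∈ [0, 1/2)
j=1 picked index 0: u0 ∈ [-1/5, 3/10)
j=2 picked index 2: u0 ∈ [1/10, 22/45)
j=3 picked index 2: u0 ∈ [-1/10, 13/45)
j=4 picked index 3: u0 ∈ [4/45, 13/90)
intersection: [1/10, 13/90)

1/10 13/90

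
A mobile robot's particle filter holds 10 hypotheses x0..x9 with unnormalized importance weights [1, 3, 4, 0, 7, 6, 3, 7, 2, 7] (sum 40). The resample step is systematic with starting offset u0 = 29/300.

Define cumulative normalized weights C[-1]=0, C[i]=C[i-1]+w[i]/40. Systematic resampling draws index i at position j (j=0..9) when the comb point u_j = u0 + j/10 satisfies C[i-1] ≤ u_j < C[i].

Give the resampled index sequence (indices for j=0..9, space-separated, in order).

1 2 4 5 5 6 7 8 9 9

C = [1/40, 1/10, 1/5, 1/5, 3/8, 21/40, 3/5, 31/40, 33/40, 1]
j=0: u_0=29/300 ∈ [1/40, 1/10) → index 1
j=1: u_1=59/300 ∈ [1/10, 1/5) → index 2
j=2: u_2=89/300 ∈ [1/5, 3/8) → index 4
j=3: u_3=119/300 ∈ [3/8, 21/40) → index 5
j=4: u_4=149/300 ∈ [3/8, 21/40) → index 5
j=5: u_5=179/300 ∈ [21/40, 3/5) → index 6
j=6: u_6=209/300 ∈ [3/5, 31/40) → index 7
j=7: u_7=239/300 ∈ [31/40, 33/40) → index 8
j=8: u_8=269/300 ∈ [33/40, 1) → index 9
j=9: u_9=299/300 ∈ [33/40, 1) → index 9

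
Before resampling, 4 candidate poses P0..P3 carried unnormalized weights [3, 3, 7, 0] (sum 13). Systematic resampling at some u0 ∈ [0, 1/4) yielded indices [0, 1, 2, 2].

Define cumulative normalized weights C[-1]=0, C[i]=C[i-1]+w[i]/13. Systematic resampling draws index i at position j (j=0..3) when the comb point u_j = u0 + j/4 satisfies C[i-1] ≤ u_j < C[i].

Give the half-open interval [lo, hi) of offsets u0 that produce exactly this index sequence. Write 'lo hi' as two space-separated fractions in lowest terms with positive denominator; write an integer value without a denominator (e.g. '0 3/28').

0 11/52

C = [3/13, 6/13, 1, 1]
j=0 picked index 0: u0 ∈ [0, 3/13)
j=1 picked index 1: u0 ∈ [-1/52, 11/52)
j=2 picked index 2: u0 ∈ [-1/26, 1/2)
j=3 picked index 2: u0 ∈ [-15/52, 1/4)
intersection: [0, 11/52)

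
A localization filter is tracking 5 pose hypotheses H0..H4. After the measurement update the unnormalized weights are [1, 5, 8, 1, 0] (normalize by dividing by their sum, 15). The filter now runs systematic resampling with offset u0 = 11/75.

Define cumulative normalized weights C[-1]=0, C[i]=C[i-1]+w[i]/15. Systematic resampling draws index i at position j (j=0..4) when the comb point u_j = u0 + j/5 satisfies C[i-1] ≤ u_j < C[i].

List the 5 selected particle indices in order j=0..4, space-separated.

C = [1/15, 2/5, 14/15, 1, 1]
j=0: u_0=11/75 ∈ [1/15, 2/5) → index 1
j=1: u_1=26/75 ∈ [1/15, 2/5) → index 1
j=2: u_2=41/75 ∈ [2/5, 14/15) → index 2
j=3: u_3=56/75 ∈ [2/5, 14/15) → index 2
j=4: u_4=71/75 ∈ [14/15, 1) → index 3

1 1 2 2 3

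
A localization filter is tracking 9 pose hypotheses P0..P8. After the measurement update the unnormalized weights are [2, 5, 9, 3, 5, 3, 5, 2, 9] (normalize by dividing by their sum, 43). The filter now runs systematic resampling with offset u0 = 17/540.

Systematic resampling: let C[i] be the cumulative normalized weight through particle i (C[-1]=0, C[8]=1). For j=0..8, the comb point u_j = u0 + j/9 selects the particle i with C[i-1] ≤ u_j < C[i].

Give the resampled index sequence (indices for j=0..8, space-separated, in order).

C = [2/43, 7/43, 16/43, 19/43, 24/43, 27/43, 32/43, 34/43, 1]
j=0: u_0=17/540 ∈ [0, 2/43) → index 0
j=1: u_1=77/540 ∈ [2/43, 7/43) → index 1
j=2: u_2=137/540 ∈ [7/43, 16/43) → index 2
j=3: u_3=197/540 ∈ [7/43, 16/43) → index 2
j=4: u_4=257/540 ∈ [19/43, 24/43) → index 4
j=5: u_5=317/540 ∈ [24/43, 27/43) → index 5
j=6: u_6=377/540 ∈ [27/43, 32/43) → index 6
j=7: u_7=437/540 ∈ [34/43, 1) → index 8
j=8: u_8=497/540 ∈ [34/43, 1) → index 8

0 1 2 2 4 5 6 8 8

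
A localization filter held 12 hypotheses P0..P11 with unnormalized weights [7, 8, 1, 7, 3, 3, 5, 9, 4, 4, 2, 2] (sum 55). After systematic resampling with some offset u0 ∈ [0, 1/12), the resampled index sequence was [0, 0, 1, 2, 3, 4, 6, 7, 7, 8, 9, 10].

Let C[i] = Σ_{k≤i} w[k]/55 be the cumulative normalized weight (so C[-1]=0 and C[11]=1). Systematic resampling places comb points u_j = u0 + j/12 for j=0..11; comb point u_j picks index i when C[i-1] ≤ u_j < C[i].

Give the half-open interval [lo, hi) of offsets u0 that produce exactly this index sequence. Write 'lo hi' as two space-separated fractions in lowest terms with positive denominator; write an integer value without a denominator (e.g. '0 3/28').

C = [7/55, 3/11, 16/55, 23/55, 26/55, 29/55, 34/55, 43/55, 47/55, 51/55, 53/55, 1]
j=0 picked index 0: u0 ∈ [0, 7/55)
j=1 picked index 0: u0 ∈ [-1/12, 29/660)
j=2 picked index 1: u0 ∈ [-13/330, 7/66)
j=3 picked index 2: u0 ∈ [1/44, 9/220)
j=4 picked index 3: u0 ∈ [-7/165, 14/165)
j=5 picked index 4: u0 ∈ [1/660, 37/660)
j=6 picked index 6: u0 ∈ [3/110, 13/110)
j=7 picked index 7: u0 ∈ [23/660, 131/660)
j=8 picked index 7: u0 ∈ [-8/165, 19/165)
j=9 picked index 8: u0 ∈ [7/220, 23/220)
j=10 picked index 9: u0 ∈ [7/330, 31/330)
j=11 picked index 10: u0 ∈ [7/660, 31/660)
intersection: [23/660, 9/220)

23/660 9/220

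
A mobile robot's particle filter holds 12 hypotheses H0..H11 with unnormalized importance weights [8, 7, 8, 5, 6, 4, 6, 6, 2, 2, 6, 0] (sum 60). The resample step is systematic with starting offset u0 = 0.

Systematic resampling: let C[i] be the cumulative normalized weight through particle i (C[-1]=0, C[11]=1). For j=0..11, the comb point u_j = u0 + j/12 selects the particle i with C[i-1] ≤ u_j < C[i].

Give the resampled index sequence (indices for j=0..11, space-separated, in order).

0 0 1 2 2 3 4 5 6 7 8 10

C = [2/15, 1/4, 23/60, 7/15, 17/30, 19/30, 11/15, 5/6, 13/15, 9/10, 1, 1]
j=0: u_0=0 ∈ [0, 2/15) → index 0
j=1: u_1=1/12 ∈ [0, 2/15) → index 0
j=2: u_2=1/6 ∈ [2/15, 1/4) → index 1
j=3: u_3=1/4 ∈ [1/4, 23/60) → index 2
j=4: u_4=1/3 ∈ [1/4, 23/60) → index 2
j=5: u_5=5/12 ∈ [23/60, 7/15) → index 3
j=6: u_6=1/2 ∈ [7/15, 17/30) → index 4
j=7: u_7=7/12 ∈ [17/30, 19/30) → index 5
j=8: u_8=2/3 ∈ [19/30, 11/15) → index 6
j=9: u_9=3/4 ∈ [11/15, 5/6) → index 7
j=10: u_10=5/6 ∈ [5/6, 13/15) → index 8
j=11: u_11=11/12 ∈ [9/10, 1) → index 10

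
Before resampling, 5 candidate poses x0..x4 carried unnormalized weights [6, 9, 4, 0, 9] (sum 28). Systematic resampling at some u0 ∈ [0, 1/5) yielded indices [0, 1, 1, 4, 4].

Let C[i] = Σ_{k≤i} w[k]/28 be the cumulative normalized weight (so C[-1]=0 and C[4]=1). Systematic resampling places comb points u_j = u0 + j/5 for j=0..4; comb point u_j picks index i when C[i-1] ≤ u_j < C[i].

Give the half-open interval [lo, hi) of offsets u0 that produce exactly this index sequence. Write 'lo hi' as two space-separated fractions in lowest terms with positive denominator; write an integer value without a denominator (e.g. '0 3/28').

C = [3/14, 15/28, 19/28, 19/28, 1]
j=0 picked index 0: u0 ∈ [0, 3/14)
j=1 picked index 1: u0 ∈ [1/70, 47/140)
j=2 picked index 1: u0 ∈ [-13/70, 19/140)
j=3 picked index 4: u0 ∈ [11/140, 2/5)
j=4 picked index 4: u0 ∈ [-17/140, 1/5)
intersection: [11/140, 19/140)

11/140 19/140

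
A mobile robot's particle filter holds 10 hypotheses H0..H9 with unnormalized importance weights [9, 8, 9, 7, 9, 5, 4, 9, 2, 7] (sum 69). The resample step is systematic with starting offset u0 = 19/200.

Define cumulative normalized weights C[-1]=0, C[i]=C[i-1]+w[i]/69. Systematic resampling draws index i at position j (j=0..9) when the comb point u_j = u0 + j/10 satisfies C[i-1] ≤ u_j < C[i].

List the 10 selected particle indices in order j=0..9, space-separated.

0 1 2 3 4 4 6 7 8 9

C = [3/23, 17/69, 26/69, 11/23, 14/23, 47/69, 17/23, 20/23, 62/69, 1]
j=0: u_0=19/200 ∈ [0, 3/23) → index 0
j=1: u_1=39/200 ∈ [3/23, 17/69) → index 1
j=2: u_2=59/200 ∈ [17/69, 26/69) → index 2
j=3: u_3=79/200 ∈ [26/69, 11/23) → index 3
j=4: u_4=99/200 ∈ [11/23, 14/23) → index 4
j=5: u_5=119/200 ∈ [11/23, 14/23) → index 4
j=6: u_6=139/200 ∈ [47/69, 17/23) → index 6
j=7: u_7=159/200 ∈ [17/23, 20/23) → index 7
j=8: u_8=179/200 ∈ [20/23, 62/69) → index 8
j=9: u_9=199/200 ∈ [62/69, 1) → index 9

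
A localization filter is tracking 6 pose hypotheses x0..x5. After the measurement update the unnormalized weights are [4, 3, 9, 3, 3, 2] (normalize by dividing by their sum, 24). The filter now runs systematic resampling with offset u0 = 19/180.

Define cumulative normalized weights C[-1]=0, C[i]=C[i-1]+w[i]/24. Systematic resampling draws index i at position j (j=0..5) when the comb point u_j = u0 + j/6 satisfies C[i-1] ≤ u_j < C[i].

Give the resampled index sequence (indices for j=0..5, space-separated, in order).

C = [1/6, 7/24, 2/3, 19/24, 11/12, 1]
j=0: u_0=19/180 ∈ [0, 1/6) → index 0
j=1: u_1=49/180 ∈ [1/6, 7/24) → index 1
j=2: u_2=79/180 ∈ [7/24, 2/3) → index 2
j=3: u_3=109/180 ∈ [7/24, 2/3) → index 2
j=4: u_4=139/180 ∈ [2/3, 19/24) → index 3
j=5: u_5=169/180 ∈ [11/12, 1) → index 5

0 1 2 2 3 5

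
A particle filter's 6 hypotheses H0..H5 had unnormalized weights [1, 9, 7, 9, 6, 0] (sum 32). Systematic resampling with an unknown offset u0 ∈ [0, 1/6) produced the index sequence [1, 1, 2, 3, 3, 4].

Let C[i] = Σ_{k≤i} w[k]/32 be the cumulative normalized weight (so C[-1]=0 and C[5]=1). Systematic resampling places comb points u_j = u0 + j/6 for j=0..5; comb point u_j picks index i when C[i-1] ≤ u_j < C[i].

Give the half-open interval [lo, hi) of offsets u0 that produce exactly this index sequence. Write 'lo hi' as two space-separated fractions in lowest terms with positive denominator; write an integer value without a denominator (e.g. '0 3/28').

C = [1/32, 5/16, 17/32, 13/16, 1, 1]
j=0 picked index 1: u0 ∈ [1/32, 5/16)
j=1 picked index 1: u0 ∈ [-13/96, 7/48)
j=2 picked index 2: u0 ∈ [-1/48, 19/96)
j=3 picked index 3: u0 ∈ [1/32, 5/16)
j=4 picked index 3: u0 ∈ [-13/96, 7/48)
j=5 picked index 4: u0 ∈ [-1/48, 1/6)
intersection: [1/32, 7/48)

1/32 7/48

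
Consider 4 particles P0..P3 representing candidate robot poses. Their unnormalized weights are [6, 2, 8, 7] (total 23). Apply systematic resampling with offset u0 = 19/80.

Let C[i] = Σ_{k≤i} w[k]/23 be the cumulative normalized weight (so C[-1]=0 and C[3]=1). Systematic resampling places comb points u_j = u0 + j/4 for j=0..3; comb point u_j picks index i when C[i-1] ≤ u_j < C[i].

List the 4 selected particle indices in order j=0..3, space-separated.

C = [6/23, 8/23, 16/23, 1]
j=0: u_0=19/80 ∈ [0, 6/23) → index 0
j=1: u_1=39/80 ∈ [8/23, 16/23) → index 2
j=2: u_2=59/80 ∈ [16/23, 1) → index 3
j=3: u_3=79/80 ∈ [16/23, 1) → index 3

0 2 3 3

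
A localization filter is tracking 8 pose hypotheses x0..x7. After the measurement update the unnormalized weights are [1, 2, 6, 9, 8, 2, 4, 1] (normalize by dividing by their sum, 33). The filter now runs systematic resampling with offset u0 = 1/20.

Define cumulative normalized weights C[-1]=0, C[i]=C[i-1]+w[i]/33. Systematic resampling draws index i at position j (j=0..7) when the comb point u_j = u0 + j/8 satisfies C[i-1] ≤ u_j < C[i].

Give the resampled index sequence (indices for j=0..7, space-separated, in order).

C = [1/33, 1/11, 3/11, 6/11, 26/33, 28/33, 32/33, 1]
j=0: u_0=1/20 ∈ [1/33, 1/11) → index 1
j=1: u_1=7/40 ∈ [1/11, 3/11) → index 2
j=2: u_2=3/10 ∈ [3/11, 6/11) → index 3
j=3: u_3=17/40 ∈ [3/11, 6/11) → index 3
j=4: u_4=11/20 ∈ [6/11, 26/33) → index 4
j=5: u_5=27/40 ∈ [6/11, 26/33) → index 4
j=6: u_6=4/5 ∈ [26/33, 28/33) → index 5
j=7: u_7=37/40 ∈ [28/33, 32/33) → index 6

1 2 3 3 4 4 5 6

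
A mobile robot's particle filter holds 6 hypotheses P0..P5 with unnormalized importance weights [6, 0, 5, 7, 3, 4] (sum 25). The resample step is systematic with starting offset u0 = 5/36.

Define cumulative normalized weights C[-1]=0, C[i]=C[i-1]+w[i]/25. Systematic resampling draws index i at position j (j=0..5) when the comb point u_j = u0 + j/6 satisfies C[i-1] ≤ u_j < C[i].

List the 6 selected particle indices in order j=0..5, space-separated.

0 2 3 3 4 5

C = [6/25, 6/25, 11/25, 18/25, 21/25, 1]
j=0: u_0=5/36 ∈ [0, 6/25) → index 0
j=1: u_1=11/36 ∈ [6/25, 11/25) → index 2
j=2: u_2=17/36 ∈ [11/25, 18/25) → index 3
j=3: u_3=23/36 ∈ [11/25, 18/25) → index 3
j=4: u_4=29/36 ∈ [18/25, 21/25) → index 4
j=5: u_5=35/36 ∈ [21/25, 1) → index 5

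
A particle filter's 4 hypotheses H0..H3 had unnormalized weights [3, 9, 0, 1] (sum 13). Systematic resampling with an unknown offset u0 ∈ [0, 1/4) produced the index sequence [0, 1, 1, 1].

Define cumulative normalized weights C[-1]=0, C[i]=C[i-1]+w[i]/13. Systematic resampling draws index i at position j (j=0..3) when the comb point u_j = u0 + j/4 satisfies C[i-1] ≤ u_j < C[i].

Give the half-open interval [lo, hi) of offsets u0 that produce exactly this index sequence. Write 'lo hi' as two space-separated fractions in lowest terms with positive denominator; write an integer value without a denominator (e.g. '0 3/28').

C = [3/13, 12/13, 12/13, 1]
j=0 picked index 0: u0 ∈ [0, 3/13)
j=1 picked index 1: u0 ∈ [-1/52, 35/52)
j=2 picked index 1: u0 ∈ [-7/26, 11/26)
j=3 picked index 1: u0 ∈ [-27/52, 9/52)
intersection: [0, 9/52)

0 9/52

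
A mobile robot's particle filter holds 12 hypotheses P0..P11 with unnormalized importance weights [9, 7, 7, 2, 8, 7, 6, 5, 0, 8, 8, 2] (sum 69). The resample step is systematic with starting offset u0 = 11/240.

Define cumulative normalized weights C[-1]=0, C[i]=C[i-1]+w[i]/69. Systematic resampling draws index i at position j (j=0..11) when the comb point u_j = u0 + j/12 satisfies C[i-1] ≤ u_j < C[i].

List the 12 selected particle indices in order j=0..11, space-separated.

0 0 1 2 4 4 5 6 7 9 10 10

C = [3/23, 16/69, 1/3, 25/69, 11/23, 40/69, 2/3, 17/23, 17/23, 59/69, 67/69, 1]
j=0: u_0=11/240 ∈ [0, 3/23) → index 0
j=1: u_1=31/240 ∈ [0, 3/23) → index 0
j=2: u_2=17/80 ∈ [3/23, 16/69) → index 1
j=3: u_3=71/240 ∈ [16/69, 1/3) → index 2
j=4: u_4=91/240 ∈ [25/69, 11/23) → index 4
j=5: u_5=37/80 ∈ [25/69, 11/23) → index 4
j=6: u_6=131/240 ∈ [11/23, 40/69) → index 5
j=7: u_7=151/240 ∈ [40/69, 2/3) → index 6
j=8: u_8=57/80 ∈ [2/3, 17/23) → index 7
j=9: u_9=191/240 ∈ [17/23, 59/69) → index 9
j=10: u_10=211/240 ∈ [59/69, 67/69) → index 10
j=11: u_11=77/80 ∈ [59/69, 67/69) → index 10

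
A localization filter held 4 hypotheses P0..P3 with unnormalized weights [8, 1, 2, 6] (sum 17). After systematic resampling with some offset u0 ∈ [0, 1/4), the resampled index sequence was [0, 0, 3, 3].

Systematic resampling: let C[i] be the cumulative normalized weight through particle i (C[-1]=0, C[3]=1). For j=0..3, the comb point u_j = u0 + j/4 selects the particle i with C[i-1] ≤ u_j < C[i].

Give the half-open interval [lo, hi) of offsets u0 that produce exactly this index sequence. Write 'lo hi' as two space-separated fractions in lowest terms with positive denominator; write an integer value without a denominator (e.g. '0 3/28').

5/34 15/68

C = [8/17, 9/17, 11/17, 1]
j=0 picked index 0: u0 ∈ [0, 8/17)
j=1 picked index 0: u0 ∈ [-1/4, 15/68)
j=2 picked index 3: u0 ∈ [5/34, 1/2)
j=3 picked index 3: u0 ∈ [-7/68, 1/4)
intersection: [5/34, 15/68)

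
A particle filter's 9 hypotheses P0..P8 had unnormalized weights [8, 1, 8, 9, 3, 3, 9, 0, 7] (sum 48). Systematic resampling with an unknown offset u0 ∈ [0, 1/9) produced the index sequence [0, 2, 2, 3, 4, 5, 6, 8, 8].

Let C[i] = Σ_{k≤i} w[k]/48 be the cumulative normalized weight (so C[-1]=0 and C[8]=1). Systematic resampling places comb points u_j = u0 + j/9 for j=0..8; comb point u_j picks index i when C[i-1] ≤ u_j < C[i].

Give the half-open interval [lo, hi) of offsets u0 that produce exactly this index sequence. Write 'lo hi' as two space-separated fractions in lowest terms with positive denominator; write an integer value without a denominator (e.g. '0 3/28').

C = [1/6, 3/16, 17/48, 13/24, 29/48, 2/3, 41/48, 41/48, 1]
j=0 picked index 0: u0 ∈ [0, 1/6)
j=1 picked index 2: u0 ∈ [11/144, 35/144)
j=2 picked index 2: u0 ∈ [-5/144, 19/144)
j=3 picked index 3: u0 ∈ [1/48, 5/24)
j=4 picked index 4: u0 ∈ [7/72, 23/144)
j=5 picked index 5: u0 ∈ [7/144, 1/9)
j=6 picked index 6: u0 ∈ [0, 3/16)
j=7 picked index 8: u0 ∈ [11/144, 2/9)
j=8 picked index 8: u0 ∈ [-5/144, 1/9)
intersection: [7/72, 1/9)

7/72 1/9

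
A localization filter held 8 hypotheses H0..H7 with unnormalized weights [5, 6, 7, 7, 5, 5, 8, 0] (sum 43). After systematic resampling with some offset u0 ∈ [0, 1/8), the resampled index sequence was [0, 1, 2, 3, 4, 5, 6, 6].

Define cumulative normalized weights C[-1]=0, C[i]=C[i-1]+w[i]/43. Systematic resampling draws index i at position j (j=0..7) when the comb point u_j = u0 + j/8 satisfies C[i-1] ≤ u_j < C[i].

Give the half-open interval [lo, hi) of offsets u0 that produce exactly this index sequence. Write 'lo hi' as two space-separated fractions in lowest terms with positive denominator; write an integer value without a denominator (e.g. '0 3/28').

C = [5/43, 11/43, 18/43, 25/43, 30/43, 35/43, 1, 1]
j=0 picked index 0: u0 ∈ [0, 5/43)
j=1 picked index 1: u0 ∈ [-3/344, 45/344)
j=2 picked index 2: u0 ∈ [1/172, 29/172)
j=3 picked index 3: u0 ∈ [15/344, 71/344)
j=4 picked index 4: u0 ∈ [7/86, 17/86)
j=5 picked index 5: u0 ∈ [25/344, 65/344)
j=6 picked index 6: u0 ∈ [11/172, 1/4)
j=7 picked index 6: u0 ∈ [-21/344, 1/8)
intersection: [7/86, 5/43)

7/86 5/43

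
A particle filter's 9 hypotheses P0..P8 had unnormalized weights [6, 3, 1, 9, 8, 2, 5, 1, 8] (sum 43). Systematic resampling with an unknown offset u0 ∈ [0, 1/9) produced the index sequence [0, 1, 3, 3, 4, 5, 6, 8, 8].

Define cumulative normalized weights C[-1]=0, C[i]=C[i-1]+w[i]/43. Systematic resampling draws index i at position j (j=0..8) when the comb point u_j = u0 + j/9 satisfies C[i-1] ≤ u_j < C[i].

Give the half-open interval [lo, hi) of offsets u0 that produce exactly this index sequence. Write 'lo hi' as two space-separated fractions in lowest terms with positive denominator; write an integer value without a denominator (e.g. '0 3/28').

C = [6/43, 9/43, 10/43, 19/43, 27/43, 29/43, 34/43, 35/43, 1]
j=0 picked index 0: u0 ∈ [0, 6/43)
j=1 picked index 1: u0 ∈ [11/387, 38/387)
j=2 picked index 3: u0 ∈ [4/387, 85/387)
j=3 picked index 3: u0 ∈ [-13/129, 14/129)
j=4 picked index 4: u0 ∈ [-1/387, 71/387)
j=5 picked index 5: u0 ∈ [28/387, 46/387)
j=6 picked index 6: u0 ∈ [1/129, 16/129)
j=7 picked index 8: u0 ∈ [14/387, 2/9)
j=8 picked index 8: u0 ∈ [-29/387, 1/9)
intersection: [28/387, 38/387)

28/387 38/387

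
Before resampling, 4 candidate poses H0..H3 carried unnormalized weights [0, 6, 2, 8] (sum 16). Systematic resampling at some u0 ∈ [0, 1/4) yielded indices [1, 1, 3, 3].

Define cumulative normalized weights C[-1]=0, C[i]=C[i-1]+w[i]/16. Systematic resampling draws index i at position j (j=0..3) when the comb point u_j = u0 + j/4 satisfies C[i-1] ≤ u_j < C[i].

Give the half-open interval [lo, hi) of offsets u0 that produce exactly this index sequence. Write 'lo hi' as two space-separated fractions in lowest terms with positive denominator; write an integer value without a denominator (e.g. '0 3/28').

C = [0, 3/8, 1/2, 1]
j=0 picked index 1: u0 ∈ [0, 3/8)
j=1 picked index 1: u0 ∈ [-1/4, 1/8)
j=2 picked index 3: u0 ∈ [0, 1/2)
j=3 picked index 3: u0 ∈ [-1/4, 1/4)
intersection: [0, 1/8)

0 1/8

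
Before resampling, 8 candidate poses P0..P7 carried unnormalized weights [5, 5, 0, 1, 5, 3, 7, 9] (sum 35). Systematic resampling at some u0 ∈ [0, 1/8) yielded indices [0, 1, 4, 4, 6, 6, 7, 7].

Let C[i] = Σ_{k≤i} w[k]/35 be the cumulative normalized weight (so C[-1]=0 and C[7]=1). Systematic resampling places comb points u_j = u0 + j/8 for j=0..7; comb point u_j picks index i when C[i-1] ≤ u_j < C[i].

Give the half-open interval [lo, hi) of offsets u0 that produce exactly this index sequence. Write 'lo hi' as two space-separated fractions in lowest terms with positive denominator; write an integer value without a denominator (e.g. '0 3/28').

9/140 23/280

C = [1/7, 2/7, 2/7, 11/35, 16/35, 19/35, 26/35, 1]
j=0 picked index 0: u0 ∈ [0, 1/7)
j=1 picked index 1: u0 ∈ [1/56, 9/56)
j=2 picked index 4: u0 ∈ [9/140, 29/140)
j=3 picked index 4: u0 ∈ [-17/280, 23/280)
j=4 picked index 6: u0 ∈ [3/70, 17/70)
j=5 picked index 6: u0 ∈ [-23/280, 33/280)
j=6 picked index 7: u0 ∈ [-1/140, 1/4)
j=7 picked index 7: u0 ∈ [-37/280, 1/8)
intersection: [9/140, 23/280)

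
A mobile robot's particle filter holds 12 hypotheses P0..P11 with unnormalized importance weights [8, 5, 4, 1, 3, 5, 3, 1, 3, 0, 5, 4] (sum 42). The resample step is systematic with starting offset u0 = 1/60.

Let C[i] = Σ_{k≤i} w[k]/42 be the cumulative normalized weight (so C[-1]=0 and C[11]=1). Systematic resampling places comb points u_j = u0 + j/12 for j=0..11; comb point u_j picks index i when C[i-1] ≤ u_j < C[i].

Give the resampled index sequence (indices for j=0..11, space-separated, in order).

C = [4/21, 13/42, 17/42, 3/7, 1/2, 13/21, 29/42, 5/7, 11/14, 11/14, 19/21, 1]
j=0: u_0=1/60 ∈ [0, 4/21) → index 0
j=1: u_1=1/10 ∈ [0, 4/21) → index 0
j=2: u_2=11/60 ∈ [0, 4/21) → index 0
j=3: u_3=4/15 ∈ [4/21, 13/42) → index 1
j=4: u_4=7/20 ∈ [13/42, 17/42) → index 2
j=5: u_5=13/30 ∈ [3/7, 1/2) → index 4
j=6: u_6=31/60 ∈ [1/2, 13/21) → index 5
j=7: u_7=3/5 ∈ [1/2, 13/21) → index 5
j=8: u_8=41/60 ∈ [13/21, 29/42) → index 6
j=9: u_9=23/30 ∈ [5/7, 11/14) → index 8
j=10: u_10=17/20 ∈ [11/14, 19/21) → index 10
j=11: u_11=14/15 ∈ [19/21, 1) → index 11

0 0 0 1 2 4 5 5 6 8 10 11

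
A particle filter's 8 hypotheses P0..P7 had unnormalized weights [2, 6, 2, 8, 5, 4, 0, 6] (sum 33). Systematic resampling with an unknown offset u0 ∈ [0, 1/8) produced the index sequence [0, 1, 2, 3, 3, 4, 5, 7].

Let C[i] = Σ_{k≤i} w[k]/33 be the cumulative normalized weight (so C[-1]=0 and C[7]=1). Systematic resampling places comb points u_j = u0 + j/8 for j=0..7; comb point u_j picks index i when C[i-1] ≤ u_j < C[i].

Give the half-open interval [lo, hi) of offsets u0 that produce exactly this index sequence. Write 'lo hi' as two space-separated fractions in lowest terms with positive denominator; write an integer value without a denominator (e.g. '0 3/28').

0 1/22

C = [2/33, 8/33, 10/33, 6/11, 23/33, 9/11, 9/11, 1]
j=0 picked index 0: u0 ∈ [0, 2/33)
j=1 picked index 1: u0 ∈ [-17/264, 31/264)
j=2 picked index 2: u0 ∈ [-1/132, 7/132)
j=3 picked index 3: u0 ∈ [-19/264, 15/88)
j=4 picked index 3: u0 ∈ [-13/66, 1/22)
j=5 picked index 4: u0 ∈ [-7/88, 19/264)
j=6 picked index 5: u0 ∈ [-7/132, 3/44)
j=7 picked index 7: u0 ∈ [-5/88, 1/8)
intersection: [0, 1/22)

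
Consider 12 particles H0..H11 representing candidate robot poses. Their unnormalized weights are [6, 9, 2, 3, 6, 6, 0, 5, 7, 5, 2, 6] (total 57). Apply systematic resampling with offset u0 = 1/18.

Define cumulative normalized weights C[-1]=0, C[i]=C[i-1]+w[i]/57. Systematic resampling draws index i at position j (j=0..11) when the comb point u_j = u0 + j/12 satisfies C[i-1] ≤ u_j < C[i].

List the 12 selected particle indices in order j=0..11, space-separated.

C = [2/19, 5/19, 17/57, 20/57, 26/57, 32/57, 32/57, 37/57, 44/57, 49/57, 17/19, 1]
j=0: u_0=1/18 ∈ [0, 2/19) → index 0
j=1: u_1=5/36 ∈ [2/19, 5/19) → index 1
j=2: u_2=2/9 ∈ [2/19, 5/19) → index 1
j=3: u_3=11/36 ∈ [17/57, 20/57) → index 3
j=4: u_4=7/18 ∈ [20/57, 26/57) → index 4
j=5: u_5=17/36 ∈ [26/57, 32/57) → index 5
j=6: u_6=5/9 ∈ [26/57, 32/57) → index 5
j=7: u_7=23/36 ∈ [32/57, 37/57) → index 7
j=8: u_8=13/18 ∈ [37/57, 44/57) → index 8
j=9: u_9=29/36 ∈ [44/57, 49/57) → index 9
j=10: u_10=8/9 ∈ [49/57, 17/19) → index 10
j=11: u_11=35/36 ∈ [17/19, 1) → index 11

0 1 1 3 4 5 5 7 8 9 10 11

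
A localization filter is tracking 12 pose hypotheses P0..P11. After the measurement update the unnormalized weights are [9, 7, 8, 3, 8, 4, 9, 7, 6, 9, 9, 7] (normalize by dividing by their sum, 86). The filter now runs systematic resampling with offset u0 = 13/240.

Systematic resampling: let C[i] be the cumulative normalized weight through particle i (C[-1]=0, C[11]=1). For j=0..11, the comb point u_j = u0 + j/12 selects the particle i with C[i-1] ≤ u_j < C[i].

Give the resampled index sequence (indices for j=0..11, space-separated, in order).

0 1 2 3 4 6 6 7 9 9 10 11

C = [9/86, 8/43, 12/43, 27/86, 35/86, 39/86, 24/43, 55/86, 61/86, 35/43, 79/86, 1]
j=0: u_0=13/240 ∈ [0, 9/86) → index 0
j=1: u_1=11/80 ∈ [9/86, 8/43) → index 1
j=2: u_2=53/240 ∈ [8/43, 12/43) → index 2
j=3: u_3=73/240 ∈ [12/43, 27/86) → index 3
j=4: u_4=31/80 ∈ [27/86, 35/86) → index 4
j=5: u_5=113/240 ∈ [39/86, 24/43) → index 6
j=6: u_6=133/240 ∈ [39/86, 24/43) → index 6
j=7: u_7=51/80 ∈ [24/43, 55/86) → index 7
j=8: u_8=173/240 ∈ [61/86, 35/43) → index 9
j=9: u_9=193/240 ∈ [61/86, 35/43) → index 9
j=10: u_10=71/80 ∈ [35/43, 79/86) → index 10
j=11: u_11=233/240 ∈ [79/86, 1) → index 11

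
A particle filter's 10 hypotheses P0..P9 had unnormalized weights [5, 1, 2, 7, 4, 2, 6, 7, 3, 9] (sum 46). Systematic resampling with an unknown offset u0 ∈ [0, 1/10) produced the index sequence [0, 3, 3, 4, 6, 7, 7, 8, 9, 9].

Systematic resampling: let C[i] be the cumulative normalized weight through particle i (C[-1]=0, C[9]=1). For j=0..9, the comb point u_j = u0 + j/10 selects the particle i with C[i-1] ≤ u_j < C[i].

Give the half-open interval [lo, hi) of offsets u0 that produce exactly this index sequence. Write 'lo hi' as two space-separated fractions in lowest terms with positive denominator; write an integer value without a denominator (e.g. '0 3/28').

2/23 1/10

C = [5/46, 3/23, 4/23, 15/46, 19/46, 21/46, 27/46, 17/23, 37/46, 1]
j=0 picked index 0: u0 ∈ [0, 5/46)
j=1 picked index 3: u0 ∈ [17/230, 26/115)
j=2 picked index 3: u0 ∈ [-3/115, 29/230)
j=3 picked index 4: u0 ∈ [3/115, 13/115)
j=4 picked index 6: u0 ∈ [13/230, 43/230)
j=5 picked index 7: u0 ∈ [2/23, 11/46)
j=6 picked index 7: u0 ∈ [-3/230, 16/115)
j=7 picked index 8: u0 ∈ [9/230, 12/115)
j=8 picked index 9: u0 ∈ [1/230, 1/5)
j=9 picked index 9: u0 ∈ [-11/115, 1/10)
intersection: [2/23, 1/10)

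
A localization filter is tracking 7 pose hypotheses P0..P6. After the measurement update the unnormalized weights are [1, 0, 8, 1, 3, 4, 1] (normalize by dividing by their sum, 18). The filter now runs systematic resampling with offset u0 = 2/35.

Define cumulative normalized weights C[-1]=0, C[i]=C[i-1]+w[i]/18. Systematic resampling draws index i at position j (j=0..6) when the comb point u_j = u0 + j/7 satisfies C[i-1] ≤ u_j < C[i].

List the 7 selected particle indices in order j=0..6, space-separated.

C = [1/18, 1/18, 1/2, 5/9, 13/18, 17/18, 1]
j=0: u_0=2/35 ∈ [1/18, 1/2) → index 2
j=1: u_1=1/5 ∈ [1/18, 1/2) → index 2
j=2: u_2=12/35 ∈ [1/18, 1/2) → index 2
j=3: u_3=17/35 ∈ [1/18, 1/2) → index 2
j=4: u_4=22/35 ∈ [5/9, 13/18) → index 4
j=5: u_5=27/35 ∈ [13/18, 17/18) → index 5
j=6: u_6=32/35 ∈ [13/18, 17/18) → index 5

2 2 2 2 4 5 5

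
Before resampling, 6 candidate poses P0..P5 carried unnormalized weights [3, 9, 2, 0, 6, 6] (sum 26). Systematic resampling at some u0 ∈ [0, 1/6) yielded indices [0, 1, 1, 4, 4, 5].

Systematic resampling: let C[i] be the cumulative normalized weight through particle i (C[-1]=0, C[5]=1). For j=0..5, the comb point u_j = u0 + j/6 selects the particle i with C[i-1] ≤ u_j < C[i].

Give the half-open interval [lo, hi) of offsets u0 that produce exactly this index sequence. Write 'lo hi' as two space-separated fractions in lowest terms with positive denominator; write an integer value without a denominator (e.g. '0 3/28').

1/26 4/39

C = [3/26, 6/13, 7/13, 7/13, 10/13, 1]
j=0 picked index 0: u0 ∈ [0, 3/26)
j=1 picked index 1: u0 ∈ [-2/39, 23/78)
j=2 picked index 1: u0 ∈ [-17/78, 5/39)
j=3 picked index 4: u0 ∈ [1/26, 7/26)
j=4 picked index 4: u0 ∈ [-5/39, 4/39)
j=5 picked index 5: u0 ∈ [-5/78, 1/6)
intersection: [1/26, 4/39)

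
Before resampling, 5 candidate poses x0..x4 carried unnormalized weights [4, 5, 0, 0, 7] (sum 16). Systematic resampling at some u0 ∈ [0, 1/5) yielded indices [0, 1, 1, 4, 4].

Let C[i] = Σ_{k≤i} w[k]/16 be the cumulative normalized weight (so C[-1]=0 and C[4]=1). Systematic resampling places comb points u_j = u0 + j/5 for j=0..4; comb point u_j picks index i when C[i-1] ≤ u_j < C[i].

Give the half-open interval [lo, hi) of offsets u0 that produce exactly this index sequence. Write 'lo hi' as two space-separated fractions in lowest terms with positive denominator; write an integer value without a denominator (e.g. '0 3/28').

C = [1/4, 9/16, 9/16, 9/16, 1]
j=0 picked index 0: u0 ∈ [0, 1/4)
j=1 picked index 1: u0 ∈ [1/20, 29/80)
j=2 picked index 1: u0 ∈ [-3/20, 13/80)
j=3 picked index 4: u0 ∈ [-3/80, 2/5)
j=4 picked index 4: u0 ∈ [-19/80, 1/5)
intersection: [1/20, 13/80)

1/20 13/80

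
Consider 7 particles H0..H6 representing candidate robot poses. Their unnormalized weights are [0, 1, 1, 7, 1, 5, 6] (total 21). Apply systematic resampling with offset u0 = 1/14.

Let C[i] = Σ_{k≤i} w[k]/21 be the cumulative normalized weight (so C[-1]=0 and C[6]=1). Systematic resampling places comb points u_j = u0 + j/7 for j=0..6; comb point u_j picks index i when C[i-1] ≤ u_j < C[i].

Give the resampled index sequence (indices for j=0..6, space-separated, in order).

C = [0, 1/21, 2/21, 3/7, 10/21, 5/7, 1]
j=0: u_0=1/14 ∈ [1/21, 2/21) → index 2
j=1: u_1=3/14 ∈ [2/21, 3/7) → index 3
j=2: u_2=5/14 ∈ [2/21, 3/7) → index 3
j=3: u_3=1/2 ∈ [10/21, 5/7) → index 5
j=4: u_4=9/14 ∈ [10/21, 5/7) → index 5
j=5: u_5=11/14 ∈ [5/7, 1) → index 6
j=6: u_6=13/14 ∈ [5/7, 1) → index 6

2 3 3 5 5 6 6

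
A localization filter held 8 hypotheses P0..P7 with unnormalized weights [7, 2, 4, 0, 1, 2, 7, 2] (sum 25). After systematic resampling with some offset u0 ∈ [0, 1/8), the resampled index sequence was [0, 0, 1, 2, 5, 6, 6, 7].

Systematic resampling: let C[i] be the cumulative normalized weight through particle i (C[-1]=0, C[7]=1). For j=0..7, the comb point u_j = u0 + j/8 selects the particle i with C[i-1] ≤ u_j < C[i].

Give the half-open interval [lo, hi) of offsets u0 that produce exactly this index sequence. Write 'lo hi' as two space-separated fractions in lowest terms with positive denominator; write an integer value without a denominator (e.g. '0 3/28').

3/50 11/100

C = [7/25, 9/25, 13/25, 13/25, 14/25, 16/25, 23/25, 1]
j=0 picked index 0: u0 ∈ [0, 7/25)
j=1 picked index 0: u0 ∈ [-1/8, 31/200)
j=2 picked index 1: u0 ∈ [3/100, 11/100)
j=3 picked index 2: u0 ∈ [-3/200, 29/200)
j=4 picked index 5: u0 ∈ [3/50, 7/50)
j=5 picked index 6: u0 ∈ [3/200, 59/200)
j=6 picked index 6: u0 ∈ [-11/100, 17/100)
j=7 picked index 7: u0 ∈ [9/200, 1/8)
intersection: [3/50, 11/100)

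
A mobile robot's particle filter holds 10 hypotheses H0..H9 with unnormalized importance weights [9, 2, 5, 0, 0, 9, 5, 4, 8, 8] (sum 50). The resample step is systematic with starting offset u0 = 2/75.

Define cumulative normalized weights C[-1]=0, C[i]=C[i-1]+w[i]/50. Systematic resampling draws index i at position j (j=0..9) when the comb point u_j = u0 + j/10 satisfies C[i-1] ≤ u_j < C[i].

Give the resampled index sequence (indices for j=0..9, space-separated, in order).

C = [9/50, 11/50, 8/25, 8/25, 8/25, 1/2, 3/5, 17/25, 21/25, 1]
j=0: u_0=2/75 ∈ [0, 9/50) → index 0
j=1: u_1=19/150 ∈ [0, 9/50) → index 0
j=2: u_2=17/75 ∈ [11/50, 8/25) → index 2
j=3: u_3=49/150 ∈ [8/25, 1/2) → index 5
j=4: u_4=32/75 ∈ [8/25, 1/2) → index 5
j=5: u_5=79/150 ∈ [1/2, 3/5) → index 6
j=6: u_6=47/75 ∈ [3/5, 17/25) → index 7
j=7: u_7=109/150 ∈ [17/25, 21/25) → index 8
j=8: u_8=62/75 ∈ [17/25, 21/25) → index 8
j=9: u_9=139/150 ∈ [21/25, 1) → index 9

0 0 2 5 5 6 7 8 8 9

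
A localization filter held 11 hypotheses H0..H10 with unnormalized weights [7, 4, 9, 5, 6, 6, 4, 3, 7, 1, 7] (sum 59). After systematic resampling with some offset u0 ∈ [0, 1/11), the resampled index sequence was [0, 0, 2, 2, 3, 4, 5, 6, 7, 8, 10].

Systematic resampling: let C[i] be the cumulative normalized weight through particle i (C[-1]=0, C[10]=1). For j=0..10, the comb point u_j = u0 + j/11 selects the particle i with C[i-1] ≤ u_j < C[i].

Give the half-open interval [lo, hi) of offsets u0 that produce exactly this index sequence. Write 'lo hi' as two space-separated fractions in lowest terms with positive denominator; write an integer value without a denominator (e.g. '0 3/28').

3/649 12/649

C = [7/59, 11/59, 20/59, 25/59, 31/59, 37/59, 41/59, 44/59, 51/59, 52/59, 1]
j=0 picked index 0: u0 ∈ [0, 7/59)
j=1 picked index 0: u0 ∈ [-1/11, 18/649)
j=2 picked index 2: u0 ∈ [3/649, 102/649)
j=3 picked index 2: u0 ∈ [-56/649, 43/649)
j=4 picked index 3: u0 ∈ [-16/649, 39/649)
j=5 picked index 4: u0 ∈ [-20/649, 46/649)
j=6 picked index 5: u0 ∈ [-13/649, 53/649)
j=7 picked index 6: u0 ∈ [-6/649, 38/649)
j=8 picked index 7: u0 ∈ [-21/649, 12/649)
j=9 picked index 8: u0 ∈ [-47/649, 30/649)
j=10 picked index 10: u0 ∈ [-18/649, 1/11)
intersection: [3/649, 12/649)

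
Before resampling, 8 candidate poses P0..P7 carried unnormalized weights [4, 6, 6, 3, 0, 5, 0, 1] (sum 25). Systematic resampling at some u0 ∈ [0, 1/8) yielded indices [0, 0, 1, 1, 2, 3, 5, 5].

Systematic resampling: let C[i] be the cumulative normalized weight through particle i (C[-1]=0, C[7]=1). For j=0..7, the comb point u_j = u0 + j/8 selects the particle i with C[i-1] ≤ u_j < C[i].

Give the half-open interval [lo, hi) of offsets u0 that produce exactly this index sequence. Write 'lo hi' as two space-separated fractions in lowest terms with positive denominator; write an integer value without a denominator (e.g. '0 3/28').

C = [4/25, 2/5, 16/25, 19/25, 19/25, 24/25, 24/25, 1]
j=0 picked index 0: u0 ∈ [0, 4/25)
j=1 picked index 0: u0 ∈ [-1/8, 7/200)
j=2 picked index 1: u0 ∈ [-9/100, 3/20)
j=3 picked index 1: u0 ∈ [-43/200, 1/40)
j=4 picked index 2: u0 ∈ [-1/10, 7/50)
j=5 picked index 3: u0 ∈ [3/200, 27/200)
j=6 picked index 5: u0 ∈ [1/100, 21/100)
j=7 picked index 5: u0 ∈ [-23/200, 17/200)
intersection: [3/200, 1/40)

3/200 1/40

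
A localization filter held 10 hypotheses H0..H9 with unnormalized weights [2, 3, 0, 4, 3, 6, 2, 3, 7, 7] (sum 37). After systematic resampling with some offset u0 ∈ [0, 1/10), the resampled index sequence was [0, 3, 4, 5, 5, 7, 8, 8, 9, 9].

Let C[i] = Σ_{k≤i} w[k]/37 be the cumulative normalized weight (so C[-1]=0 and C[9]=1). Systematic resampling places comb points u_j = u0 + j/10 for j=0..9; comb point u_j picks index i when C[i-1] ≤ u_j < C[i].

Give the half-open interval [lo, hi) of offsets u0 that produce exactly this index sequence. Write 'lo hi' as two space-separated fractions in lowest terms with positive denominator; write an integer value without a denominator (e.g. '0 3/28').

8/185 2/37

C = [2/37, 5/37, 5/37, 9/37, 12/37, 18/37, 20/37, 23/37, 30/37, 1]
j=0 picked index 0: u0 ∈ [0, 2/37)
j=1 picked index 3: u0 ∈ [13/370, 53/370)
j=2 picked index 4: u0 ∈ [8/185, 23/185)
j=3 picked index 5: u0 ∈ [9/370, 69/370)
j=4 picked index 5: u0 ∈ [-14/185, 16/185)
j=5 picked index 7: u0 ∈ [3/74, 9/74)
j=6 picked index 8: u0 ∈ [4/185, 39/185)
j=7 picked index 8: u0 ∈ [-29/370, 41/370)
j=8 picked index 9: u0 ∈ [2/185, 1/5)
j=9 picked index 9: u0 ∈ [-33/370, 1/10)
intersection: [8/185, 2/37)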